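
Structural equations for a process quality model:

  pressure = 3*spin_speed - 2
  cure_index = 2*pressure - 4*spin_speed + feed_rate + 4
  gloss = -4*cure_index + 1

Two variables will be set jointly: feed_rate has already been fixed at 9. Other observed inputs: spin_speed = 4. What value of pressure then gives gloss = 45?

With feed_rate held at 9:
Intervening on pressure fixes its value directly, overriding its dependence on spin_speed.
Substituting into the cure_index equation gives cure_index = 2*pressure - 3.
Substituting into the gloss equation gives gloss = -8*pressure + 13.
Solve -8*pressure + 13 = 45: pressure = (45 - 13) / -8 = -4.

pressure = -4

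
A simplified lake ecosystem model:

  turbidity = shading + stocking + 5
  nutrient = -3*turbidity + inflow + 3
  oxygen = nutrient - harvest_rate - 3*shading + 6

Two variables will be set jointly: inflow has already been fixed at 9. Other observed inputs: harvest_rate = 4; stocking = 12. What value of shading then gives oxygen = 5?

shading = -7

With inflow held at 9:
Substituting into the turbidity equation gives turbidity = shading + 17.
Substituting into the nutrient equation gives nutrient = -3*shading - 39.
So oxygen = -6*shading - 37.
Solve -6*shading - 37 = 5: shading = (5 + 37) / -6 = -7.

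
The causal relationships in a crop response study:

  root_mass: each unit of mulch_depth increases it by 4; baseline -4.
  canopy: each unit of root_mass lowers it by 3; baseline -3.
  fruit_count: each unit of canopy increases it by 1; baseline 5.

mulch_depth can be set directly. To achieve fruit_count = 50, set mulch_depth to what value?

mulch_depth = -3

Substituting into the canopy equation gives canopy = -12*mulch_depth + 9.
So fruit_count = -12*mulch_depth + 14.
Solve -12*mulch_depth + 14 = 50: mulch_depth = (50 - 14) / -12 = -3.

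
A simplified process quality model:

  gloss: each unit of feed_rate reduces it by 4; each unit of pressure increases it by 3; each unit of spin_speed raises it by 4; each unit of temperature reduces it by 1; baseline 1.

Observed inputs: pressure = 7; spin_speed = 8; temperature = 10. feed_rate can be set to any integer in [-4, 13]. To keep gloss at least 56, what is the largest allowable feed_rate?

Substituting into the gloss equation gives gloss = -4*feed_rate + 44.
Require -4*feed_rate + 44 ≥ 56, so feed_rate ≤ -3.
The largest integer in [-4, 13] satisfying this is -3.

feed_rate = -3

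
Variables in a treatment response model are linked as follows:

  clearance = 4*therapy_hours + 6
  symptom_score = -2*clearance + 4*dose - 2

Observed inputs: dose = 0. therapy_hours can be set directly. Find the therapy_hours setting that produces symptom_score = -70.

Substituting into the symptom_score equation gives symptom_score = -8*therapy_hours - 14.
Solve -8*therapy_hours - 14 = -70: therapy_hours = (-70 + 14) / -8 = 7.

therapy_hours = 7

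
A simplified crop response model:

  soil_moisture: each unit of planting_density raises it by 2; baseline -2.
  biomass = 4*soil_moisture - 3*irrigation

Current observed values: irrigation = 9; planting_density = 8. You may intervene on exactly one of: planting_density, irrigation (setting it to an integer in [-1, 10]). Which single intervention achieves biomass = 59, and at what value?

Intervening on planting_density: biomass = 8*planting_density - 35. Reaching 59 requires planting_density = 47/4, not an integer.
Intervening on irrigation: with other inputs at their observed values, biomass = -3*irrigation + 56. Solving for 59 gives irrigation = -1, within [-1, 10].

set irrigation = -1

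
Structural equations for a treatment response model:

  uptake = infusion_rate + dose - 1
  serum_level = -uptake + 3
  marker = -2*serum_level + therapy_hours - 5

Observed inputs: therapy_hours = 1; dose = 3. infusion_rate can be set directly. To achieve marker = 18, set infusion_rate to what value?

infusion_rate = 12

Substituting into the uptake equation gives uptake = infusion_rate + 2.
serum_level becomes -infusion_rate + 1.
So marker = 2*infusion_rate - 6.
Solve 2*infusion_rate - 6 = 18: infusion_rate = (18 + 6) / 2 = 12.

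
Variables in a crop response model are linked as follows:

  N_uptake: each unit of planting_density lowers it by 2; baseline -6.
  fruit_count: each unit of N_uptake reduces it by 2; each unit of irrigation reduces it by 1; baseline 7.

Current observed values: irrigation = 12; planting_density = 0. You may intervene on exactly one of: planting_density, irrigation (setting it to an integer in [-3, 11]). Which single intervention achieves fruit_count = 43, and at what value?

set planting_density = 9

Intervening on planting_density: with other inputs at their observed values, fruit_count = 4*planting_density + 7. Solving for 43 gives planting_density = 9, within [-3, 11].
Intervening on irrigation: fruit_count = -irrigation + 19. Reaching 43 requires irrigation = -24, outside [-3, 11].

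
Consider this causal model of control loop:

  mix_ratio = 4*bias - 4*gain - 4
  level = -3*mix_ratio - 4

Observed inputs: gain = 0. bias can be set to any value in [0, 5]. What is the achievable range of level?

Substituting into the mix_ratio equation gives mix_ratio = 4*bias - 4.
This gives level = -12*bias + 8.
Linear in bias, so extremes are at the endpoints: bias = 0 gives level = 8; bias = 5 gives level = -52.

-52 to 8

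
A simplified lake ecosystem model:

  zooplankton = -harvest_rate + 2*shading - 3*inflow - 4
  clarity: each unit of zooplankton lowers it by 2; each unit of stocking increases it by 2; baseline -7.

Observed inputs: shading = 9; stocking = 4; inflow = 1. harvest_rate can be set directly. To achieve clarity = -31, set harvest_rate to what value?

Substituting into the zooplankton equation gives zooplankton = -harvest_rate + 11.
This gives clarity = 2*harvest_rate - 21.
Solve 2*harvest_rate - 21 = -31: harvest_rate = (-31 + 21) / 2 = -5.

harvest_rate = -5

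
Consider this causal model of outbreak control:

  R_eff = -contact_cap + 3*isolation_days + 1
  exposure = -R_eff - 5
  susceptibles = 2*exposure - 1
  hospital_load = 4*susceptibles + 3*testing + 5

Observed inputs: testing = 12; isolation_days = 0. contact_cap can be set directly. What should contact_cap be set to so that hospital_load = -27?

Substituting into the R_eff equation gives R_eff = -contact_cap + 1.
exposure becomes contact_cap - 6.
So susceptibles = 2*contact_cap - 13.
Substituting into the hospital_load equation gives hospital_load = 8*contact_cap - 11.
Solve 8*contact_cap - 11 = -27: contact_cap = (-27 + 11) / 8 = -2.

contact_cap = -2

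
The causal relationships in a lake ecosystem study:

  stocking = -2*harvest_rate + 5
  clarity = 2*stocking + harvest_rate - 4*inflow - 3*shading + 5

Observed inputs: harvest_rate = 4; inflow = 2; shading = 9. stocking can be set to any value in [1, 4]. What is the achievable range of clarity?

-24 to -18

Intervening on stocking fixes its value directly, overriding its dependence on harvest_rate.
Substituting into the clarity equation gives clarity = 2*stocking - 26.
Linear in stocking, so extremes are at the endpoints: stocking = 1 gives clarity = -24; stocking = 4 gives clarity = -18.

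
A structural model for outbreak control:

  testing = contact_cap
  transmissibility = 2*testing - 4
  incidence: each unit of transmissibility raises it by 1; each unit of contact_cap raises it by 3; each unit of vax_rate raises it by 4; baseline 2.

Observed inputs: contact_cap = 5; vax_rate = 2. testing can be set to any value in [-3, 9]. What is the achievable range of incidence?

Intervening on testing fixes its value directly, overriding its dependence on contact_cap.
Substituting into the incidence equation gives incidence = 2*testing + 21.
Linear in testing, so extremes are at the endpoints: testing = -3 gives incidence = 15; testing = 9 gives incidence = 39.

15 to 39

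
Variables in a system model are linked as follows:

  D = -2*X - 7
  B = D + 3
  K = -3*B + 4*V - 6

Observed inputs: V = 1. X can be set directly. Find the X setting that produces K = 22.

Substituting into the B equation gives B = -2*X - 4.
K becomes 6*X + 10.
Solve 6*X + 10 = 22: X = (22 - 10) / 6 = 2.

X = 2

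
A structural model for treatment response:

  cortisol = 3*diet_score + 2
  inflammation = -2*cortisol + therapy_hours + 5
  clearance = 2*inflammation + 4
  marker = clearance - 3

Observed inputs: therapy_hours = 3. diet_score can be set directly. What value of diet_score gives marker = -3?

Substituting into the inflammation equation gives inflammation = -6*diet_score + 4.
clearance becomes -12*diet_score + 12.
This gives marker = -12*diet_score + 9.
Solve -12*diet_score + 9 = -3: diet_score = (-3 - 9) / -12 = 1.

diet_score = 1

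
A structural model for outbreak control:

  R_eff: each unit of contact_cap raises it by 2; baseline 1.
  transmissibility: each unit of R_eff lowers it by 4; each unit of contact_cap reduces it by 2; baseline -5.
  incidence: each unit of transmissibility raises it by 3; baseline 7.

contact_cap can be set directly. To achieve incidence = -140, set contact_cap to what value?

contact_cap = 4

Substituting into the transmissibility equation gives transmissibility = -10*contact_cap - 9.
incidence becomes -30*contact_cap - 20.
Solve -30*contact_cap - 20 = -140: contact_cap = (-140 + 20) / -30 = 4.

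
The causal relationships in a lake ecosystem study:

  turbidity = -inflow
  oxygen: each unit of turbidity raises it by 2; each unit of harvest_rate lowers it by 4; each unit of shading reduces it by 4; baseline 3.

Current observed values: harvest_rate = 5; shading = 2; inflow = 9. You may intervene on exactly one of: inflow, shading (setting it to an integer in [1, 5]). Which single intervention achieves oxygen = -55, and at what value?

Intervening on inflow: oxygen = -2*inflow - 25. Reaching -55 requires inflow = 15, outside [1, 5].
Intervening on shading: with other inputs at their observed values, oxygen = -4*shading - 35. Solving for -55 gives shading = 5, within [1, 5].

set shading = 5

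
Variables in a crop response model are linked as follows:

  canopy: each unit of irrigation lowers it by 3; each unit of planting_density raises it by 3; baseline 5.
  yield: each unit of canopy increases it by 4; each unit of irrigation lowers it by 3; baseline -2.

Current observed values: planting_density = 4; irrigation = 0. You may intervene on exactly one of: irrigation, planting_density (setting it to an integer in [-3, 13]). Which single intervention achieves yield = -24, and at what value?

Intervening on irrigation: with other inputs at their observed values, yield = -15*irrigation + 66. Solving for -24 gives irrigation = 6, within [-3, 13].
Intervening on planting_density: yield = 12*planting_density + 18. Reaching -24 requires planting_density = -7/2, not an integer.

set irrigation = 6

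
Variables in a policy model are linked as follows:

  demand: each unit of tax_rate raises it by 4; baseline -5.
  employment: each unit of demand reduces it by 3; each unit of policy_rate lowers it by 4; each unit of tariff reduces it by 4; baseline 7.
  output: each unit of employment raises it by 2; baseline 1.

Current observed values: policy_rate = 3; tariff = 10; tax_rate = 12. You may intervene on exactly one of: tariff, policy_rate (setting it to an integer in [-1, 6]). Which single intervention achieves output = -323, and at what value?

Intervening on tariff: output = -8*tariff - 267. Reaching -323 requires tariff = 7, outside [-1, 6].
Intervening on policy_rate: with other inputs at their observed values, output = -8*policy_rate - 323. Solving for -323 gives policy_rate = 0, within [-1, 6].

set policy_rate = 0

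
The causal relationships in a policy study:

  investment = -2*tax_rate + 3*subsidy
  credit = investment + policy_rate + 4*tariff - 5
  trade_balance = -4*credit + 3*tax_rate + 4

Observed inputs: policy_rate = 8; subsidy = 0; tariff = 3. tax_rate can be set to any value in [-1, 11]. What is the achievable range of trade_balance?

Substituting into the investment equation gives investment = -2*tax_rate.
Substituting into the credit equation gives credit = -2*tax_rate + 15.
trade_balance becomes 11*tax_rate - 56.
Linear in tax_rate, so extremes are at the endpoints: tax_rate = -1 gives trade_balance = -67; tax_rate = 11 gives trade_balance = 65.

-67 to 65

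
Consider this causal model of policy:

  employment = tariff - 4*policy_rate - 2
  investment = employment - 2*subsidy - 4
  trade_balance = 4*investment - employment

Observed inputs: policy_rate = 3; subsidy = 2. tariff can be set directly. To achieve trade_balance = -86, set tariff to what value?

tariff = -4

Substituting into the employment equation gives employment = tariff - 14.
investment becomes tariff - 22.
Substituting into the trade_balance equation gives trade_balance = 3*tariff - 74.
Solve 3*tariff - 74 = -86: tariff = (-86 + 74) / 3 = -4.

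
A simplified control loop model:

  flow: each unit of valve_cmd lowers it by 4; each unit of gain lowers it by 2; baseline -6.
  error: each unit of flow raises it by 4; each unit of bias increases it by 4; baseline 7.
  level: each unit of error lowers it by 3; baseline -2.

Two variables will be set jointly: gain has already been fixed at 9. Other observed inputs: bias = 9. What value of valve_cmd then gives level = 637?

valve_cmd = 10

With gain held at 9:
Substituting into the flow equation gives flow = -4*valve_cmd - 24.
So error = -16*valve_cmd - 53.
This gives level = 48*valve_cmd + 157.
Solve 48*valve_cmd + 157 = 637: valve_cmd = (637 - 157) / 48 = 10.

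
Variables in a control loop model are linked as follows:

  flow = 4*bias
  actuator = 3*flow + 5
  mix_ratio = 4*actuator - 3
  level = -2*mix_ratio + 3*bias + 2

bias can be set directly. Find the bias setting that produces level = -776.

Substituting into the actuator equation gives actuator = 12*bias + 5.
Substituting into the mix_ratio equation gives mix_ratio = 48*bias + 17.
Substituting into the level equation gives level = -93*bias - 32.
Solve -93*bias - 32 = -776: bias = (-776 + 32) / -93 = 8.

bias = 8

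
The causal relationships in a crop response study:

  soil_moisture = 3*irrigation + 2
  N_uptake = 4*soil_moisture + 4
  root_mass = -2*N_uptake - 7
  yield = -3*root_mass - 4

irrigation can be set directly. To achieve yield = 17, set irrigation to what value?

Substituting into the N_uptake equation gives N_uptake = 12*irrigation + 12.
This gives root_mass = -24*irrigation - 31.
Substituting into the yield equation gives yield = 72*irrigation + 89.
Solve 72*irrigation + 89 = 17: irrigation = (17 - 89) / 72 = -1.

irrigation = -1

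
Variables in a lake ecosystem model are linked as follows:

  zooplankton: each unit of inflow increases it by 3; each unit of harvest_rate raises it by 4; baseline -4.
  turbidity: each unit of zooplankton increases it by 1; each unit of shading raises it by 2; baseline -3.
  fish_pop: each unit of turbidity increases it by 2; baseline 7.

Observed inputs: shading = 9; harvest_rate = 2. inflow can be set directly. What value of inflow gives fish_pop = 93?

Substituting into the zooplankton equation gives zooplankton = 3*inflow + 4.
Substituting into the turbidity equation gives turbidity = 3*inflow + 19.
So fish_pop = 6*inflow + 45.
Solve 6*inflow + 45 = 93: inflow = (93 - 45) / 6 = 8.

inflow = 8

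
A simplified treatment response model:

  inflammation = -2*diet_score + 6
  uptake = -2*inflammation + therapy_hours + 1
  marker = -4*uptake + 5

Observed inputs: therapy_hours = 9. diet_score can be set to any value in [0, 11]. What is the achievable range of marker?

Substituting into the uptake equation gives uptake = 4*diet_score - 2.
marker becomes -16*diet_score + 13.
Linear in diet_score, so extremes are at the endpoints: diet_score = 0 gives marker = 13; diet_score = 11 gives marker = -163.

-163 to 13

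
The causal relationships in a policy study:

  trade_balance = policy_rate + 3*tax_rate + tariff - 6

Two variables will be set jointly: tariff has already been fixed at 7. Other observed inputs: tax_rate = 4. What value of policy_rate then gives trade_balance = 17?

policy_rate = 4

With tariff held at 7:
Substituting into the trade_balance equation gives trade_balance = policy_rate + 13.
Solve policy_rate + 13 = 17: policy_rate = (17 - 13) / 1 = 4.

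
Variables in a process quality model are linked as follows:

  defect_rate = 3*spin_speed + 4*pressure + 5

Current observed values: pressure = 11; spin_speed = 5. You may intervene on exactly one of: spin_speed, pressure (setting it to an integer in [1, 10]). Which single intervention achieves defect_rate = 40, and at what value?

Intervening on spin_speed: defect_rate = 3*spin_speed + 49. Reaching 40 requires spin_speed = -3, outside [1, 10].
Intervening on pressure: with other inputs at their observed values, defect_rate = 4*pressure + 20. Solving for 40 gives pressure = 5, within [1, 10].

set pressure = 5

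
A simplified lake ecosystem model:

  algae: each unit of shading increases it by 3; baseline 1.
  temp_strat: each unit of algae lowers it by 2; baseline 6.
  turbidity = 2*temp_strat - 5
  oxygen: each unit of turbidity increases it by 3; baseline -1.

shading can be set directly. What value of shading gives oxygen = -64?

Substituting into the temp_strat equation gives temp_strat = -6*shading + 4.
Substituting into the turbidity equation gives turbidity = -12*shading + 3.
So oxygen = -36*shading + 8.
Solve -36*shading + 8 = -64: shading = (-64 - 8) / -36 = 2.

shading = 2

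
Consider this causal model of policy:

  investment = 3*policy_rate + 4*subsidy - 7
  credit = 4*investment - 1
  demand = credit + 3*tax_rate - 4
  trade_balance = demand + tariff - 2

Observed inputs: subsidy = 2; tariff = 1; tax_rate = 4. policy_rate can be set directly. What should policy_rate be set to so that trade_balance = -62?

policy_rate = -6

Substituting into the investment equation gives investment = 3*policy_rate + 1.
This gives credit = 12*policy_rate + 3.
Substituting into the demand equation gives demand = 12*policy_rate + 11.
Substituting into the trade_balance equation gives trade_balance = 12*policy_rate + 10.
Solve 12*policy_rate + 10 = -62: policy_rate = (-62 - 10) / 12 = -6.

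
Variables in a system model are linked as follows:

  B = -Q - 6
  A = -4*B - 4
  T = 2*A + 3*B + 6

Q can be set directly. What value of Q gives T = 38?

Substituting into the A equation gives A = 4*Q + 20.
Substituting into the T equation gives T = 5*Q + 28.
Solve 5*Q + 28 = 38: Q = (38 - 28) / 5 = 2.

Q = 2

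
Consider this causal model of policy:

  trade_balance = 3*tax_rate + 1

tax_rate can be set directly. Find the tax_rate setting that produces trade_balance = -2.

tax_rate = -1

Solve 3*tax_rate + 1 = -2: tax_rate = (-2 - 1) / 3 = -1.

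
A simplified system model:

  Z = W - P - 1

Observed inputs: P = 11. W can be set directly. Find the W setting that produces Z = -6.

W = 6

Substituting into the Z equation gives Z = W - 12.
Solve W - 12 = -6: W = (-6 + 12) / 1 = 6.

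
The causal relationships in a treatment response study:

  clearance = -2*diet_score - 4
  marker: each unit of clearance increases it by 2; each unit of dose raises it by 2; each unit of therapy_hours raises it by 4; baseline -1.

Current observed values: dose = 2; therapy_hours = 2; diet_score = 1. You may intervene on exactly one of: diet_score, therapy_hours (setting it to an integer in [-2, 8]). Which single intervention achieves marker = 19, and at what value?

Intervening on diet_score: marker = -4*diet_score + 3. Reaching 19 requires diet_score = -4, outside [-2, 8].
Intervening on therapy_hours: with other inputs at their observed values, marker = 4*therapy_hours - 9. Solving for 19 gives therapy_hours = 7, within [-2, 8].

set therapy_hours = 7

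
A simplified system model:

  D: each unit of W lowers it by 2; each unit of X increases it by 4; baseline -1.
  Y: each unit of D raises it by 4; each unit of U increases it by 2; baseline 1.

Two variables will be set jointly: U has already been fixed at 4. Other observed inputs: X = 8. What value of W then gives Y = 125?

W = 1

With U held at 4:
Substituting into the D equation gives D = -2*W + 31.
So Y = -8*W + 133.
Solve -8*W + 133 = 125: W = (125 - 133) / -8 = 1.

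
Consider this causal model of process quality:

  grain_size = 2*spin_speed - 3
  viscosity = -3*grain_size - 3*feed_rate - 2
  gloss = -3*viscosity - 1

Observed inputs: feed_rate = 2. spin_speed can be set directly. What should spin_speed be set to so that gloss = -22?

Substituting into the viscosity equation gives viscosity = -6*spin_speed + 1.
Substituting into the gloss equation gives gloss = 18*spin_speed - 4.
Solve 18*spin_speed - 4 = -22: spin_speed = (-22 + 4) / 18 = -1.

spin_speed = -1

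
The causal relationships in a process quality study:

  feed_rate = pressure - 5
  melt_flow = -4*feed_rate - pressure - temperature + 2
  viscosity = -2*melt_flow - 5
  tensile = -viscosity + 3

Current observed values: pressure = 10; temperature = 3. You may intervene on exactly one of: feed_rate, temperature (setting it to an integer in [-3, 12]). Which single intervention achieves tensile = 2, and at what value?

set feed_rate = -2

Intervening on feed_rate: with other inputs at their observed values, tensile = -8*feed_rate - 14. Solving for 2 gives feed_rate = -2, within [-3, 12].
Intervening on temperature: tensile = -2*temperature - 48. Reaching 2 requires temperature = -25, outside [-3, 12].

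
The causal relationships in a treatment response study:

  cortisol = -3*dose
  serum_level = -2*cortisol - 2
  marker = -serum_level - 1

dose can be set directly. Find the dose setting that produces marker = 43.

dose = -7

Substituting into the serum_level equation gives serum_level = 6*dose - 2.
marker becomes -6*dose + 1.
Solve -6*dose + 1 = 43: dose = (43 - 1) / -6 = -7.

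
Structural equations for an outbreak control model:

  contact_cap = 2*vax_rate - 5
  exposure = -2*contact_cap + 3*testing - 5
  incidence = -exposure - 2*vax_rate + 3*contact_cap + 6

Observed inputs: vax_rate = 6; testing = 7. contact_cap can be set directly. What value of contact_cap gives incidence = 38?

contact_cap = 12

Intervening on contact_cap fixes its value directly, overriding its dependence on vax_rate.
Substituting into the exposure equation gives exposure = -2*contact_cap + 16.
incidence becomes 5*contact_cap - 22.
Solve 5*contact_cap - 22 = 38: contact_cap = (38 + 22) / 5 = 12.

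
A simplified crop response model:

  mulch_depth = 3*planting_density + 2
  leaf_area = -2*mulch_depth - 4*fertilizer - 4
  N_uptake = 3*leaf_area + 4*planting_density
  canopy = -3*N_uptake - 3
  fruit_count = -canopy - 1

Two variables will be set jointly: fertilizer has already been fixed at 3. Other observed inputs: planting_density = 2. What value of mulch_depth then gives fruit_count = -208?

mulch_depth = 5

With fertilizer held at 3:
Intervening on mulch_depth fixes its value directly, overriding its dependence on planting_density.
Substituting into the leaf_area equation gives leaf_area = -2*mulch_depth - 16.
This gives N_uptake = -6*mulch_depth - 40.
canopy becomes 18*mulch_depth + 117.
Substituting into the fruit_count equation gives fruit_count = -18*mulch_depth - 118.
Solve -18*mulch_depth - 118 = -208: mulch_depth = (-208 + 118) / -18 = 5.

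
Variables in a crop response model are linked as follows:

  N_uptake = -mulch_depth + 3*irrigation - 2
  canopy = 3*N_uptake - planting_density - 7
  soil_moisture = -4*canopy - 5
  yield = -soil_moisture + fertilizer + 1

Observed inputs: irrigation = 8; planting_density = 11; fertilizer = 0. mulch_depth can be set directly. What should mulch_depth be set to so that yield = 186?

Substituting into the N_uptake equation gives N_uptake = -mulch_depth + 22.
Substituting into the canopy equation gives canopy = -3*mulch_depth + 48.
So soil_moisture = 12*mulch_depth - 197.
Substituting into the yield equation gives yield = -12*mulch_depth + 198.
Solve -12*mulch_depth + 198 = 186: mulch_depth = (186 - 198) / -12 = 1.

mulch_depth = 1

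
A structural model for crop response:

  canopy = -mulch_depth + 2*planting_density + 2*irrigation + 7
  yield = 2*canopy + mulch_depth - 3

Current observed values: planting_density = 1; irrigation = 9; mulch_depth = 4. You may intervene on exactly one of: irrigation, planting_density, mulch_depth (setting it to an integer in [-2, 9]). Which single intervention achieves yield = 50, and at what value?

Intervening on irrigation: yield = 4*irrigation + 11. Reaching 50 requires irrigation = 39/4, not an integer.
Intervening on planting_density: yield = 4*planting_density + 43. Reaching 50 requires planting_density = 7/4, not an integer.
Intervening on mulch_depth: with other inputs at their observed values, yield = -mulch_depth + 51. Solving for 50 gives mulch_depth = 1, within [-2, 9].

set mulch_depth = 1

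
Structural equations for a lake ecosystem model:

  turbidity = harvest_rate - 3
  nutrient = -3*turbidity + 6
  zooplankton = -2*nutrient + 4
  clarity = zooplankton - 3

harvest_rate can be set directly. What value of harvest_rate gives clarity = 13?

harvest_rate = 7

Substituting into the nutrient equation gives nutrient = -3*harvest_rate + 15.
Substituting into the zooplankton equation gives zooplankton = 6*harvest_rate - 26.
So clarity = 6*harvest_rate - 29.
Solve 6*harvest_rate - 29 = 13: harvest_rate = (13 + 29) / 6 = 7.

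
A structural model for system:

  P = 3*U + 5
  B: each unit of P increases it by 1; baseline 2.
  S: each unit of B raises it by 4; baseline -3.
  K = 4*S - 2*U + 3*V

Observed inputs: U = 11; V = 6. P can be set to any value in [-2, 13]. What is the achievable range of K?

Intervening on P fixes its value directly, overriding its dependence on U.
Substituting into the S equation gives S = 4*P + 5.
Substituting into the K equation gives K = 16*P + 16.
Linear in P, so extremes are at the endpoints: P = -2 gives K = -16; P = 13 gives K = 224.

-16 to 224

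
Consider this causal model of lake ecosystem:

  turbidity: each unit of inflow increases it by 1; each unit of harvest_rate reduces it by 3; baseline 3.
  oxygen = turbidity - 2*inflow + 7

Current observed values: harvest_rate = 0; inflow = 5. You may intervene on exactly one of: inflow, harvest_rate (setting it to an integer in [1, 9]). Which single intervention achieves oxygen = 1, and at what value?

Intervening on inflow: with other inputs at their observed values, oxygen = -inflow + 10. Solving for 1 gives inflow = 9, within [1, 9].
Intervening on harvest_rate: oxygen = -3*harvest_rate + 5. Reaching 1 requires harvest_rate = 4/3, not an integer.

set inflow = 9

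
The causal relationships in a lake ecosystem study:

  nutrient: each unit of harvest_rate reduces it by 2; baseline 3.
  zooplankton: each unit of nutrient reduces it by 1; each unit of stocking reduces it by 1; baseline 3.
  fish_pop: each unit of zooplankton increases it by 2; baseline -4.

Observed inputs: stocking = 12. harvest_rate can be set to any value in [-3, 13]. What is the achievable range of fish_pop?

-40 to 24

Substituting into the zooplankton equation gives zooplankton = 2*harvest_rate - 12.
This gives fish_pop = 4*harvest_rate - 28.
Linear in harvest_rate, so extremes are at the endpoints: harvest_rate = -3 gives fish_pop = -40; harvest_rate = 13 gives fish_pop = 24.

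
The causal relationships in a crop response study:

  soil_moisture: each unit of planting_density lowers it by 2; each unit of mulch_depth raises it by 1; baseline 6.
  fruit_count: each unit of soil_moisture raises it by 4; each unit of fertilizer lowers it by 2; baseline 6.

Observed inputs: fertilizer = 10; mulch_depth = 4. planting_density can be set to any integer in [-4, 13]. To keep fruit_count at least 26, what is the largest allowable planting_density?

Substituting into the soil_moisture equation gives soil_moisture = -2*planting_density + 10.
Substituting into the fruit_count equation gives fruit_count = -8*planting_density + 26.
Require -8*planting_density + 26 ≥ 26, so planting_density ≤ 0.
The largest integer in [-4, 13] satisfying this is 0.

planting_density = 0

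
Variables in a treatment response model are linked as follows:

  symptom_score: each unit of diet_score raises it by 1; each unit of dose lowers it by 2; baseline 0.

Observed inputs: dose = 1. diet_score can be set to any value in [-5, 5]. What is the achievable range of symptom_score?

Substituting into the symptom_score equation gives symptom_score = diet_score - 2.
Linear in diet_score, so extremes are at the endpoints: diet_score = -5 gives symptom_score = -7; diet_score = 5 gives symptom_score = 3.

-7 to 3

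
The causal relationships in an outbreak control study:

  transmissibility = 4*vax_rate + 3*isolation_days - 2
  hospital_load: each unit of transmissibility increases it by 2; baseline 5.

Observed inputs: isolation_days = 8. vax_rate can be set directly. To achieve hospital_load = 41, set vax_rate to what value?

Substituting into the transmissibility equation gives transmissibility = 4*vax_rate + 22.
Substituting into the hospital_load equation gives hospital_load = 8*vax_rate + 49.
Solve 8*vax_rate + 49 = 41: vax_rate = (41 - 49) / 8 = -1.

vax_rate = -1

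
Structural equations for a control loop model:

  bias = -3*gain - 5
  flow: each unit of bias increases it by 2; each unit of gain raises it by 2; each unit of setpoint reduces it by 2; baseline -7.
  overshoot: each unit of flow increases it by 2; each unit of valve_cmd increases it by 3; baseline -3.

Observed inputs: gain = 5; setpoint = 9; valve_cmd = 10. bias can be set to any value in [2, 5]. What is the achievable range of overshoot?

Intervening on bias fixes its value directly, overriding its dependence on gain.
Substituting into the flow equation gives flow = 2*bias - 15.
Substituting into the overshoot equation gives overshoot = 4*bias - 3.
Linear in bias, so extremes are at the endpoints: bias = 2 gives overshoot = 5; bias = 5 gives overshoot = 17.

5 to 17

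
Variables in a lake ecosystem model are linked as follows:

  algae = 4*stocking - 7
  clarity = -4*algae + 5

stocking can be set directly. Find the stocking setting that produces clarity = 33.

stocking = 0

Substituting into the clarity equation gives clarity = -16*stocking + 33.
Solve -16*stocking + 33 = 33: stocking = (33 - 33) / -16 = 0.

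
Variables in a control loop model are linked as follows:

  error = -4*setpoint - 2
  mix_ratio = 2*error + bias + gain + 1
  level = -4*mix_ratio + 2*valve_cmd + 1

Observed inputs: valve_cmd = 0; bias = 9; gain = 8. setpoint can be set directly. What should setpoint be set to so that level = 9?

setpoint = 2

Substituting into the mix_ratio equation gives mix_ratio = -8*setpoint + 14.
So level = 32*setpoint - 55.
Solve 32*setpoint - 55 = 9: setpoint = (9 + 55) / 32 = 2.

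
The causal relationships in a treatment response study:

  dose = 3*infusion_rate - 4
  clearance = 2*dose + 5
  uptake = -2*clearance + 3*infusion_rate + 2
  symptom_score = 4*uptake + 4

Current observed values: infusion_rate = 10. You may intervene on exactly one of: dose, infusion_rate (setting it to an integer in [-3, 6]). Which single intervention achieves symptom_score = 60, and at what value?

set dose = 2

Intervening on dose: with other inputs at their observed values, symptom_score = -16*dose + 92. Solving for 60 gives dose = 2, within [-3, 6].
Intervening on infusion_rate: symptom_score = -36*infusion_rate + 36. Reaching 60 requires infusion_rate = -2/3, not an integer.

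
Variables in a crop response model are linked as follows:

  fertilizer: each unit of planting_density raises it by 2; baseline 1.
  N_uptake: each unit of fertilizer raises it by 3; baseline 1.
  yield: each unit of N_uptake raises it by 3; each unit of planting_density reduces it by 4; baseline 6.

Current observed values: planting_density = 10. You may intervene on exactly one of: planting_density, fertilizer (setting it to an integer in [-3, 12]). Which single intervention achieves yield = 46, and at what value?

set planting_density = 2

Intervening on planting_density: with other inputs at their observed values, yield = 14*planting_density + 18. Solving for 46 gives planting_density = 2, within [-3, 12].
Intervening on fertilizer: yield = 9*fertilizer - 31. Reaching 46 requires fertilizer = 77/9, not an integer.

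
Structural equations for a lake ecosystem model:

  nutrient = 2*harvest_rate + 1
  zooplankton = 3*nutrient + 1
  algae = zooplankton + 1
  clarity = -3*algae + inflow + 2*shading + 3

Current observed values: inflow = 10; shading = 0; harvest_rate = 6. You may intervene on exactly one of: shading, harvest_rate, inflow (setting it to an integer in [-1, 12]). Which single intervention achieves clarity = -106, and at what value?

set shading = 2

Intervening on shading: with other inputs at their observed values, clarity = 2*shading - 110. Solving for -106 gives shading = 2, within [-1, 12].
Intervening on harvest_rate: clarity = -18*harvest_rate - 2. Reaching -106 requires harvest_rate = 52/9, not an integer.
Intervening on inflow: clarity = inflow - 120. Reaching -106 requires inflow = 14, outside [-1, 12].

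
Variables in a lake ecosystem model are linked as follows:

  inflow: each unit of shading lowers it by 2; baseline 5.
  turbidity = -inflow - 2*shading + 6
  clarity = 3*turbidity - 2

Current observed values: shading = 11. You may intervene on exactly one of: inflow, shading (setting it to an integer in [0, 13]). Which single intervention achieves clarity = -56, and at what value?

set inflow = 2

Intervening on inflow: with other inputs at their observed values, clarity = -3*inflow - 50. Solving for -56 gives inflow = 2, within [0, 13].
Intervening on shading: the paths from shading to clarity cancel (net effect zero), leaving clarity = 1; -56 is unreachable this way.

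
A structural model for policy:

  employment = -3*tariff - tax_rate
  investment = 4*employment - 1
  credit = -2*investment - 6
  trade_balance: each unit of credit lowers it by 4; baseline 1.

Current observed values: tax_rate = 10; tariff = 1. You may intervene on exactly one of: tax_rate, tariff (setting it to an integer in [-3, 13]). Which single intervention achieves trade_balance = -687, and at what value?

set tariff = 4

Intervening on tax_rate: trade_balance = -32*tax_rate - 79. Reaching -687 requires tax_rate = 19, outside [-3, 13].
Intervening on tariff: with other inputs at their observed values, trade_balance = -96*tariff - 303. Solving for -687 gives tariff = 4, within [-3, 13].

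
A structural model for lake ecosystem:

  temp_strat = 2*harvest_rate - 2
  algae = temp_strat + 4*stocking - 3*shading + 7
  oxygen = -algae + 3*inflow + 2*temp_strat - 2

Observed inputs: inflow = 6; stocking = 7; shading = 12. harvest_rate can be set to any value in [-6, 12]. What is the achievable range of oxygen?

Substituting into the algae equation gives algae = 2*harvest_rate - 3.
Substituting into the oxygen equation gives oxygen = 2*harvest_rate + 15.
Linear in harvest_rate, so extremes are at the endpoints: harvest_rate = -6 gives oxygen = 3; harvest_rate = 12 gives oxygen = 39.

3 to 39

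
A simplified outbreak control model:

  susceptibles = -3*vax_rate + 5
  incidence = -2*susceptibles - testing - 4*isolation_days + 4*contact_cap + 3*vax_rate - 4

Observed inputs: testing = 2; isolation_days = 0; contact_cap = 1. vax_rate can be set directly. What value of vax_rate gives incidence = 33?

vax_rate = 5

Substituting into the incidence equation gives incidence = 9*vax_rate - 12.
Solve 9*vax_rate - 12 = 33: vax_rate = (33 + 12) / 9 = 5.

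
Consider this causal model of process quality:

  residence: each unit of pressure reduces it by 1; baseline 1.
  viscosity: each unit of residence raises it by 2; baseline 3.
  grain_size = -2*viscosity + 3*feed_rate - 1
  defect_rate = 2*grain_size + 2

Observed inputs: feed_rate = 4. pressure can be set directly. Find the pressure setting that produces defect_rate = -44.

Substituting into the viscosity equation gives viscosity = -2*pressure + 5.
So grain_size = 4*pressure + 1.
Substituting into the defect_rate equation gives defect_rate = 8*pressure + 4.
Solve 8*pressure + 4 = -44: pressure = (-44 - 4) / 8 = -6.

pressure = -6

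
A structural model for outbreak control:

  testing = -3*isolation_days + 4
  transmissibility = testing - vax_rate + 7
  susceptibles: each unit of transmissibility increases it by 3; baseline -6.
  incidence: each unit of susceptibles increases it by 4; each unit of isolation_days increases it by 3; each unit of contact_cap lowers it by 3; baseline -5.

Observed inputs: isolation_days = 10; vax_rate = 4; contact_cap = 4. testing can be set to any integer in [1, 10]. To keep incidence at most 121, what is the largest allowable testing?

Intervening on testing fixes its value directly, overriding its dependence on isolation_days.
Substituting into the transmissibility equation gives transmissibility = testing + 3.
susceptibles becomes 3*testing + 3.
So incidence = 12*testing + 25.
Require 12*testing + 25 ≤ 121, so testing ≤ 8.
The largest integer in [1, 10] satisfying this is 8.

testing = 8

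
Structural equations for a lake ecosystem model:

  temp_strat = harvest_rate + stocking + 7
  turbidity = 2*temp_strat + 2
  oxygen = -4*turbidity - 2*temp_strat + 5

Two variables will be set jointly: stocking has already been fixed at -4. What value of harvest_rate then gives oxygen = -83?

harvest_rate = 5

With stocking held at -4:
Substituting into the temp_strat equation gives temp_strat = harvest_rate + 3.
Substituting into the turbidity equation gives turbidity = 2*harvest_rate + 8.
Substituting into the oxygen equation gives oxygen = -10*harvest_rate - 33.
Solve -10*harvest_rate - 33 = -83: harvest_rate = (-83 + 33) / -10 = 5.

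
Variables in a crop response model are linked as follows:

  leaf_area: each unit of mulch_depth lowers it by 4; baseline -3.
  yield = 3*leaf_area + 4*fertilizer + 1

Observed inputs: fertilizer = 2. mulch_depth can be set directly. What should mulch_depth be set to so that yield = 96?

mulch_depth = -8

Substituting into the yield equation gives yield = -12*mulch_depth.
Solve -12*mulch_depth = 96: mulch_depth = 96 / -12 = -8.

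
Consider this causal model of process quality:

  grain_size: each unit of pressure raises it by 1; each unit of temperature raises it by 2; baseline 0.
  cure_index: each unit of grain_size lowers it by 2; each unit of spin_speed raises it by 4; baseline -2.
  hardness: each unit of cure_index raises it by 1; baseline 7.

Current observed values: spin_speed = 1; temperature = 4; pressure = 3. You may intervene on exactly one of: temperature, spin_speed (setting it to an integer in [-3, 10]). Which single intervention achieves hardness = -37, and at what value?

Intervening on temperature: with other inputs at their observed values, hardness = -4*temperature + 3. Solving for -37 gives temperature = 10, within [-3, 10].
Intervening on spin_speed: hardness = 4*spin_speed - 17. Reaching -37 requires spin_speed = -5, outside [-3, 10].

set temperature = 10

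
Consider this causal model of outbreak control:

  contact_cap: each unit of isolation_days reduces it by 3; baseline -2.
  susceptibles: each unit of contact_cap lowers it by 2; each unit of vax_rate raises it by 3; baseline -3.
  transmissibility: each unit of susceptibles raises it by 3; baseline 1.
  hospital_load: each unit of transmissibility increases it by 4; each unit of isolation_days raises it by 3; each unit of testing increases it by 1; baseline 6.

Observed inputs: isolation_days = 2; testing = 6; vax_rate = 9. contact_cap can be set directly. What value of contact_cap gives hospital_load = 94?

Intervening on contact_cap fixes its value directly, overriding its dependence on isolation_days.
Substituting into the susceptibles equation gives susceptibles = -2*contact_cap + 24.
Substituting into the transmissibility equation gives transmissibility = -6*contact_cap + 73.
Substituting into the hospital_load equation gives hospital_load = -24*contact_cap + 310.
Solve -24*contact_cap + 310 = 94: contact_cap = (94 - 310) / -24 = 9.

contact_cap = 9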